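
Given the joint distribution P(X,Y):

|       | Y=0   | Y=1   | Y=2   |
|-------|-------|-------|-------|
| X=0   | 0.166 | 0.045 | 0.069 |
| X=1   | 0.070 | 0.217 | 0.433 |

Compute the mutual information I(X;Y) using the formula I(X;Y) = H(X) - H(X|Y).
0.1852 bits

I(X;Y) = H(X) - H(X|Y)

Marginal of X (row sums):
  P(X=0) = 0.166 + 0.045 + 0.069 = 0.280
  P(X=1) = 0.070 + 0.217 + 0.433 = 0.720
H(X) = -[0.280·log₂(0.280) + 0.720·log₂(0.720)]
  = 0.51422 + 0.34123 = 0.85545 bits

Marginal of Y (column sums):
  P(Y=0) = 0.166 + 0.070 = 0.236
  P(Y=1) = 0.045 + 0.217 = 0.262
  P(Y=2) = 0.069 + 0.433 = 0.502
H(X|Y) = Σ_y P(y)·H(X|Y=y):
  Y=0: P(Y=0) = 0.236, P(X|Y=0) = (83/118, 35/118) → H(X|Y=0) = 0.87711
  Y=1: P(Y=1) = 0.262, P(X|Y=1) = (45/262, 217/262) → H(X|Y=1) = 0.66171
  Y=2: P(Y=2) = 0.502, P(X|Y=2) = (69/502, 433/502) → H(X|Y=2) = 0.57752
H(X|Y) = 0.236·0.87711 + 0.262·0.66171 + 0.502·0.57752 = 0.67028 bits

I(X;Y) = H(X) - H(X|Y) = 0.85545 - 0.67028 = 0.1852 bits

Cross-check via I(X;Y) = H(X) + H(Y) - H(X,Y): computing H(Y) from the column sums and H(X,Y) from the 6 cells in the same way gives H(Y) = 1.49701 bits and H(X,Y) = 2.16729 bits, so
I(X;Y) = 0.85545 + 1.49701 - 2.16729 = 0.1852 bits ✓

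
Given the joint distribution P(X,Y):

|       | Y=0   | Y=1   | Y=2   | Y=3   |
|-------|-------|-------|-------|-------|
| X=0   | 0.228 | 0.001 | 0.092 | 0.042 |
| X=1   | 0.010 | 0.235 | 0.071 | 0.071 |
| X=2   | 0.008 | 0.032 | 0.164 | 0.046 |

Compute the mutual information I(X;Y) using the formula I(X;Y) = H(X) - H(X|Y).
0.5657 bits

I(X;Y) = H(X) - H(X|Y)

Marginal of X (row sums):
  P(X=0) = 0.228 + 0.001 + 0.092 + 0.042 = 0.363
  P(X=1) = 0.010 + 0.235 + 0.071 + 0.071 = 0.387
  P(X=2) = 0.008 + 0.032 + 0.164 + 0.046 = 0.250
H(X) = -[0.363·log₂(0.363) + 0.387·log₂(0.387) + 0.250·log₂(0.250)]
  = 0.530691 + 0.530033 + 0.500000 = 1.560724 bits

Marginal of Y (column sums):
  P(Y=0) = 0.228 + 0.010 + 0.008 = 0.246
  P(Y=1) = 0.001 + 0.235 + 0.032 = 0.268
  P(Y=2) = 0.092 + 0.071 + 0.164 = 0.327
  P(Y=3) = 0.042 + 0.071 + 0.046 = 0.159
H(X|Y) = Σ_y P(y)·H(X|Y=y):
  Y=0: P(Y=0) = 0.246, P(X|Y=0) = (38/41, 5/123, 4/123) → H(X|Y=0) = 0.450164
  Y=1: P(Y=1) = 0.268, P(X|Y=1) = (1/268, 235/268, 8/67) → H(X|Y=1) = 0.562427
  Y=2: P(Y=2) = 0.327, P(X|Y=2) = (92/327, 71/327, 164/327) → H(X|Y=2) = 1.492479
  Y=3: P(Y=3) = 0.159, P(X|Y=3) = (14/53, 71/159, 46/159) → H(X|Y=3) = 1.544372
H(X|Y) = 0.246·0.450164 + 0.268·0.562427 + 0.327·1.492479 + 0.159·1.544372 = 0.995067 bits

I(X;Y) = H(X) - H(X|Y) = 1.560724 - 0.995067 = 0.5657 bits

Cross-check via I(X;Y) = H(X) + H(Y) - H(X,Y): computing H(Y) from the column sums and H(X,Y) from the 12 cells in the same way gives H(Y) = 1.955986 bits and H(X,Y) = 2.951053 bits, so
I(X;Y) = 1.560724 + 1.955986 - 2.951053 = 0.5657 bits ✓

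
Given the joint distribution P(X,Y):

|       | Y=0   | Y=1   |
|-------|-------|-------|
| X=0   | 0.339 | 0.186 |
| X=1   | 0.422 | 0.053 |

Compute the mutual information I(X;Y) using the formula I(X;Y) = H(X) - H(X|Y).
0.0613 bits

I(X;Y) = H(X) - H(X|Y)

Marginal of X (row sums):
  P(X=0) = 0.339 + 0.186 = 0.525
  P(X=1) = 0.422 + 0.053 = 0.475
H(X) = -[0.525·log₂(0.525) + 0.475·log₂(0.475)]
  = 0.4880 + 0.5102 = 0.9982 bits

Marginal of Y (column sums):
  P(Y=0) = 0.339 + 0.422 = 0.761
  P(Y=1) = 0.186 + 0.053 = 0.239
H(X|Y) = Σ_y P(y)·H(X|Y=y):
  Y=0: P(Y=0) = 0.761, P(X|Y=0) = (339/761, 422/761) → H(X|Y=0) = 0.9914
  Y=1: P(Y=1) = 0.239, P(X|Y=1) = (186/239, 53/239) → H(X|Y=1) = 0.7634
H(X|Y) = 0.761·0.9914 + 0.239·0.7634 = 0.9369 bits

I(X;Y) = H(X) - H(X|Y) = 0.9982 - 0.9369 = 0.0613 bits

Cross-check via I(X;Y) = H(X) + H(Y) - H(X,Y): computing H(Y) from the column sums and H(X,Y) from the 4 cells in the same way gives H(Y) = 0.7934 bits and H(X,Y) = 1.7303 bits, so
I(X;Y) = 0.9982 + 0.7934 - 1.7303 = 0.0613 bits ✓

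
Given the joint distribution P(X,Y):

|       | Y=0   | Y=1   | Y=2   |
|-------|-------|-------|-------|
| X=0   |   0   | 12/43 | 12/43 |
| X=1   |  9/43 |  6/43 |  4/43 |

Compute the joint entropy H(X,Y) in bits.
2.2151 bits

H(X,Y) = -Σ_{x,y} P(x,y) log₂ P(x,y). Per-cell terms -P(x,y)·log₂P(x,y):
  X=0: 0.00000, 0.51385, 0.51385
  X=1: 0.47226, 0.39646, 0.31872
  (cells with P = 0 contribute 0)
Sum of the 6 terms: H(X,Y) = 2.2151 bits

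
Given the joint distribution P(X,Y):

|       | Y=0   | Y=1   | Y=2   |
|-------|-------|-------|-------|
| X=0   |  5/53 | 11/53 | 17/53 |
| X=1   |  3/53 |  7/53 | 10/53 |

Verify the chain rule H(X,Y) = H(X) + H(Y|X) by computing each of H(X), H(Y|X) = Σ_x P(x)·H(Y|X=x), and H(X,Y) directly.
H(X) = 0.9562 bits, H(Y|X) = 1.4364 bits, H(X,Y) = 2.3925 bits

Marginal of X (row sums):
  P(X=0) = 5/53 + 11/53 + 17/53 = 33/53
  P(X=1) = 3/53 + 7/53 + 10/53 = 20/53
H(X) = -[(33/53)·log₂(33/53) + (20/53)·log₂(20/53)]
  = 0.4256 + 0.5306 = 0.9562 bits

H(Y|X) = Σ_x P(x)·H(Y|X=x):
  X=0: P(X=0) = 33/53, P(Y|X=0) = (5/33, 1/3, 17/33) → H(Y|X=0) = 1.4338
  X=1: P(X=1) = 20/53, P(Y|X=1) = (3/20, 7/20, 1/2) → H(Y|X=1) = 1.4406
H(Y|X) = (33/53)·1.4338 + (20/53)·1.4406 = 1.4364 bits

H(X,Y) = -Σ_{x,y} P(x,y) log₂ P(x,y). Per-cell terms -P(x,y)·log₂P(x,y):
  X=0: 0.3213, 0.4708, 0.5262
  X=1: 0.2345, 0.3857, 0.4540
Sum of the 6 terms: H(X,Y) = 2.3925 bits

Chain rule check:
  H(X) + H(Y|X) = 0.9562 + 1.4364 = 2.3926 bits
  H(X,Y) = 2.3925 bits
✓ Chain rule verified (Δ = 0.0001 is 4-dp rounding noise: each of the three values was rounded independently).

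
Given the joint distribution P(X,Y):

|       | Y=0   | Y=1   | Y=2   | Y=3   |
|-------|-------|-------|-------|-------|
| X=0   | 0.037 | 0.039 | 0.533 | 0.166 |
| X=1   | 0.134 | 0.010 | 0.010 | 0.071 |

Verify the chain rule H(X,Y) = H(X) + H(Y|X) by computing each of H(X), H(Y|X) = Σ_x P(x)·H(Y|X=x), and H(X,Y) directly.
H(X) = 0.7692 bits, H(Y|X) = 1.2956 bits, H(X,Y) = 2.0648 bits

Marginal of X (row sums):
  P(X=0) = 0.037 + 0.039 + 0.533 + 0.166 = 0.775
  P(X=1) = 0.134 + 0.010 + 0.010 + 0.071 = 0.225
H(X) = -[0.775·log₂(0.775) + 0.225·log₂(0.225)]
  = 0.2850 + 0.4842 = 0.7692 bits

H(Y|X) = Σ_x P(x)·H(Y|X=x):
  X=0: P(X=0) = 0.775, P(Y|X=0) = (37/775, 39/775, 533/775, 166/775) → H(Y|X=0) = 1.2741
  X=1: P(X=1) = 0.225, P(Y|X=1) = (134/225, 2/45, 2/45, 71/225) → H(Y|X=1) = 1.3697
H(Y|X) = 0.775·1.2741 + 0.225·1.3697 = 1.2956 bits

H(X,Y) = -Σ_{x,y} P(x,y) log₂ P(x,y). Per-cell terms -P(x,y)·log₂P(x,y):
  X=0: 0.1760, 0.1825, 0.4839, 0.4301
  X=1: 0.3886, 0.0664, 0.0664, 0.2709
Sum of the 8 terms: H(X,Y) = 2.0648 bits

Chain rule check:
  H(X) + H(Y|X) = 0.7692 + 1.2956 = 2.0648 bits
  H(X,Y) = 2.0648 bits
✓ Chain rule verified.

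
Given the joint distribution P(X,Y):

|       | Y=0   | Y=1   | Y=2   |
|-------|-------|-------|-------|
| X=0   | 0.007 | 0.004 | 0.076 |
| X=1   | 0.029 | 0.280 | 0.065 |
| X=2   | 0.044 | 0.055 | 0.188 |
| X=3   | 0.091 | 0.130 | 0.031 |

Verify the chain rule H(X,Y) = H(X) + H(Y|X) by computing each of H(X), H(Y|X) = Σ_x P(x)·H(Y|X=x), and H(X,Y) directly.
H(X) = 1.8551 bits, H(Y|X) = 1.1625 bits, H(X,Y) = 3.0176 bits

Marginal of X (row sums):
  P(X=0) = 0.007 + 0.004 + 0.076 = 0.087
  P(X=1) = 0.029 + 0.280 + 0.065 = 0.374
  P(X=2) = 0.044 + 0.055 + 0.188 = 0.287
  P(X=3) = 0.091 + 0.130 + 0.031 = 0.252
H(X) = -[0.087·log₂(0.087) + 0.374·log₂(0.374) + 0.287·log₂(0.287) + 0.252·log₂(0.252)]
  = 0.30649 + 0.53066 + 0.51685 + 0.50110 = 1.8551 bits

H(Y|X) = Σ_x P(x)·H(Y|X=x):
  X=0: P(X=0) = 0.087, P(Y|X=0) = (7/87, 4/87, 76/87) → H(Y|X=0) = 0.66715
  X=1: P(X=1) = 0.374, P(Y|X=1) = (29/374, 140/187, 65/374) → H(Y|X=1) = 1.03744
  X=2: P(X=2) = 0.287, P(Y|X=2) = (44/287, 55/287, 188/287) → H(Y|X=2) = 1.27134
  X=3: P(X=3) = 0.252, P(Y|X=3) = (13/36, 65/126, 31/252) → H(Y|X=3) = 1.39515
H(Y|X) = 0.087·0.66715 + 0.374·1.03744 + 0.287·1.27134 + 0.252·1.39515 = 1.1625 bits

H(X,Y) = -Σ_{x,y} P(x,y) log₂ P(x,y). Per-cell terms -P(x,y)·log₂P(x,y):
  X=0: 0.05011, 0.03186, 0.28256
  X=1: 0.14813, 0.51422, 0.25632
  X=2: 0.19828, 0.23014, 0.45330
  X=3: 0.31468, 0.38264, 0.15536
Sum of the 12 terms: H(X,Y) = 3.0176 bits

Chain rule check:
  H(X) + H(Y|X) = 1.8551 + 1.1625 = 3.0176 bits
  H(X,Y) = 3.0176 bits
✓ Chain rule verified.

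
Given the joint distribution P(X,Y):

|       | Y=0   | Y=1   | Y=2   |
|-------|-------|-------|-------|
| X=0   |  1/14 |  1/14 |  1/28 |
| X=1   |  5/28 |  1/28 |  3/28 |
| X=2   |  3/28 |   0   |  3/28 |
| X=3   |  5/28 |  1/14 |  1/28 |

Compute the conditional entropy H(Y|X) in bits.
1.2916 bits

H(Y|X) = H(X,Y) - H(X)

H(X,Y) = -Σ_{x,y} P(x,y) log₂ P(x,y). Per-cell terms -P(x,y)·log₂P(x,y):
  X=0: 0.27195, 0.27195, 0.17169
  X=1: 0.44383, 0.17169, 0.34526
  X=2: 0.34526, 0.00000, 0.34526
  X=3: 0.44383, 0.27195, 0.17169
  (cells with P = 0 contribute 0)
Sum of the 12 terms: H(X,Y) = 3.2544 bits

Marginal of X (row sums):
  P(X=0) = 1/14 + 1/14 + 1/28 = 5/28
  P(X=1) = 5/28 + 1/28 + 3/28 = 9/28
  P(X=2) = 3/28 + 0 + 3/28 = 3/14
  P(X=3) = 5/28 + 1/14 + 1/28 = 2/7
H(X) = -[(5/28)·log₂(5/28) + (9/28)·log₂(9/28) + (3/14)·log₂(3/14) + (2/7)·log₂(2/7)]
  = 0.44383 + 0.52632 + 0.47623 + 0.51639 = 1.9628 bits

H(Y|X) = H(X,Y) - H(X) = 3.2544 - 1.9628 = 1.2916 bits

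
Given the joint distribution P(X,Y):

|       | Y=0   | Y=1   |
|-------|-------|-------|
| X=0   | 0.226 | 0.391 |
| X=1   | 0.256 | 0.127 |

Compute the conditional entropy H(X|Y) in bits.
0.8969 bits

H(X|Y) = H(X,Y) - H(Y)

H(X,Y) = -Σ_{x,y} P(x,y) log₂ P(x,y). Per-cell terms -P(x,y)·log₂P(x,y):
  X=0: 0.4849068, 0.5297110
  X=1: 0.5032408, 0.3780916
Sum of the 4 terms: H(X,Y) = 1.895950 bits

Marginal of Y (column sums):
  P(Y=0) = 0.226 + 0.256 = 0.482
  P(Y=1) = 0.391 + 0.127 = 0.518
H(Y) = -[0.482·log₂(0.482) + 0.518·log₂(0.518)]
  = 0.5074954 + 0.4915696 = 0.999065 bits

H(X|Y) = H(X,Y) - H(Y) = 1.895950 - 0.999065 = 0.8969 bits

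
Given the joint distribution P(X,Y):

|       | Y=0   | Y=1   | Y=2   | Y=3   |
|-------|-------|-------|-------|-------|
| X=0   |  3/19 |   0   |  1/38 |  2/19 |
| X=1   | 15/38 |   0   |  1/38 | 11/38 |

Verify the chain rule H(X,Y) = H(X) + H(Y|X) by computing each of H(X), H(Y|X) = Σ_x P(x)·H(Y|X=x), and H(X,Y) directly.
H(X) = 0.8680 bits, H(Y|X) = 1.2176 bits, H(X,Y) = 2.0856 bits

Marginal of X (row sums):
  P(X=0) = 3/19 + 0 + 1/38 + 2/19 = 11/38
  P(X=1) = 15/38 + 0 + 1/38 + 11/38 = 27/38
H(X) = -[(11/38)·log₂(11/38) + (27/38)·log₂(27/38)]
  = 0.51772 + 0.35032 = 0.8680 bits

H(Y|X) = Σ_x P(x)·H(Y|X=x):
  X=0: P(X=0) = 11/38, P(Y|X=0) = (6/11, 0, 1/11, 4/11) → H(Y|X=0) = 1.32218
  X=1: P(X=1) = 27/38, P(Y|X=1) = (5/9, 0, 1/27, 11/27) → H(Y|X=1) = 1.17499
H(Y|X) = (11/38)·1.32218 + (27/38)·1.17499 = 1.2176 bits

H(X,Y) = -Σ_{x,y} P(x,y) log₂ P(x,y). Per-cell terms -P(x,y)·log₂P(x,y):
  X=0: 0.42047, 0.00000, 0.13810, 0.34189
  X=1: 0.52936, 0.00000, 0.13810, 0.51772
  (cells with P = 0 contribute 0)
Sum of the 8 terms: H(X,Y) = 2.0856 bits

Chain rule check:
  H(X) + H(Y|X) = 0.8680 + 1.2176 = 2.0856 bits
  H(X,Y) = 2.0856 bits
✓ Chain rule verified.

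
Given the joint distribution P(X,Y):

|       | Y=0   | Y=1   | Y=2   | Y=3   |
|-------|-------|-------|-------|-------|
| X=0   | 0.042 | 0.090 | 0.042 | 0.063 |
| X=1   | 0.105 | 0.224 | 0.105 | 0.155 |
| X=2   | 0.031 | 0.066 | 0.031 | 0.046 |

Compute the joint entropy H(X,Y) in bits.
3.3052 bits

H(X,Y) = -Σ_{x,y} P(x,y) log₂ P(x,y). Per-cell terms -P(x,y)·log₂P(x,y):
  X=0: 0.19209, 0.31265, 0.19209, 0.25128
  X=1: 0.34141, 0.48349, 0.34141, 0.41690
  X=2: 0.15536, 0.25881, 0.15536, 0.20434
Sum of the 12 terms: H(X,Y) = 3.3052 bits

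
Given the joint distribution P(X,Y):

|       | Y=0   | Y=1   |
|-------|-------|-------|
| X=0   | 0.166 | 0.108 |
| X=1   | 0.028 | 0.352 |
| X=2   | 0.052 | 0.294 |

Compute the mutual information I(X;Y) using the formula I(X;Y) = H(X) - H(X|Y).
0.1843 bits

I(X;Y) = H(X) - H(X|Y)

Marginal of X (row sums):
  P(X=0) = 0.166 + 0.108 = 0.274
  P(X=1) = 0.028 + 0.352 = 0.380
  P(X=2) = 0.052 + 0.294 = 0.346
H(X) = -[0.274·log₂(0.274) + 0.380·log₂(0.380) + 0.346·log₂(0.346)]
  = 0.511764 + 0.530453 + 0.529780 = 1.57200 bits

Marginal of Y (column sums):
  P(Y=0) = 0.166 + 0.028 + 0.052 = 0.246
  P(Y=1) = 0.108 + 0.352 + 0.294 = 0.754
H(X|Y) = Σ_y P(y)·H(X|Y=y):
  Y=0: P(Y=0) = 0.246, P(X|Y=0) = (83/123, 14/123, 26/123) → H(X|Y=0) = 1.213712
  Y=1: P(Y=1) = 0.754, P(X|Y=1) = (54/377, 176/377, 147/377) → H(X|Y=1) = 1.444427
H(X|Y) = 0.246·1.213712 + 0.754·1.444427 = 1.38767 bits

I(X;Y) = H(X) - H(X|Y) = 1.57200 - 1.38767 = 0.1843 bits

Cross-check via I(X;Y) = H(X) + H(Y) - H(X,Y): computing H(Y) from the column sums and H(X,Y) from the 6 cells in the same way gives H(Y) = 0.80488 bits and H(X,Y) = 2.19255 bits, so
I(X;Y) = 1.57200 + 0.80488 - 2.19255 = 0.1843 bits ✓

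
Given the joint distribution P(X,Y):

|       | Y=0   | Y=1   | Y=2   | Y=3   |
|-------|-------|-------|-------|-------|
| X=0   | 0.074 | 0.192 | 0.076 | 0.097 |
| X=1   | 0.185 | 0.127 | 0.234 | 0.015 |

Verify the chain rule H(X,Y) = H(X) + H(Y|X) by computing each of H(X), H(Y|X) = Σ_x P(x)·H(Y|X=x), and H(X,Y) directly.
H(X) = 0.9892 bits, H(Y|X) = 1.7646 bits, H(X,Y) = 2.7538 bits

Marginal of X (row sums):
  P(X=0) = 0.074 + 0.192 + 0.076 + 0.097 = 0.439
  P(X=1) = 0.185 + 0.127 + 0.234 + 0.015 = 0.561
H(X) = -[0.439·log₂(0.439) + 0.561·log₂(0.561)]
  = 0.52140 + 0.46783 = 0.9892 bits

H(Y|X) = Σ_x P(x)·H(Y|X=x):
  X=0: P(X=0) = 0.439, P(Y|X=0) = (74/439, 192/439, 76/439, 97/439) → H(Y|X=0) = 1.87410
  X=1: P(X=1) = 0.561, P(Y|X=1) = (185/561, 127/561, 78/187, 5/187) → H(Y|X=1) = 1.67885
H(Y|X) = 0.439·1.87410 + 0.561·1.67885 = 1.7646 bits

H(X,Y) = -Σ_{x,y} P(x,y) log₂ P(x,y). Per-cell terms -P(x,y)·log₂P(x,y):
  X=0: 0.27797, 0.45712, 0.28256, 0.32649
  X=1: 0.45036, 0.37809, 0.49033, 0.09088
Sum of the 8 terms: H(X,Y) = 2.7538 bits

Chain rule check:
  H(X) + H(Y|X) = 0.9892 + 1.7646 = 2.7538 bits
  H(X,Y) = 2.7538 bits
✓ Chain rule verified.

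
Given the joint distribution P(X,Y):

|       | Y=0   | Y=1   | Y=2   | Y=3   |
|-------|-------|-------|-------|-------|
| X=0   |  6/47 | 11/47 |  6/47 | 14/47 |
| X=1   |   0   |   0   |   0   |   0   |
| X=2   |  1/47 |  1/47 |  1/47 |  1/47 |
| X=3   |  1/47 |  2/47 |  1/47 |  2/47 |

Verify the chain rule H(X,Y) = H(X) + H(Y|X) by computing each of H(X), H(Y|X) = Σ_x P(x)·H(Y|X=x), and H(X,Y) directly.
H(X) = 0.9533 bits, H(Y|X) = 1.9124 bits, H(X,Y) = 2.8657 bits

Marginal of X (row sums):
  P(X=0) = 6/47 + 11/47 + 6/47 + 14/47 = 37/47
  P(X=1) = 0 + 0 + 0 + 0 = 0
  P(X=2) = 1/47 + 1/47 + 1/47 + 1/47 = 4/47
  P(X=3) = 1/47 + 2/47 + 1/47 + 2/47 = 6/47
H(X) = -[(37/47)·log₂(37/47) + (4/47)·log₂(4/47) + (6/47)·log₂(6/47)]   (outcomes with P = 0 contribute 0)
  = 0.27170 + 0.30252 + 0.37910 = 0.9533 bits

H(Y|X) = Σ_x P(x)·H(Y|X=x):
  X=0: P(X=0) = 37/47, P(Y|X=0) = (6/37, 11/37, 6/37, 14/37) → H(Y|X=0) = 1.90199
  X=1: P(X=1) = 0 → contributes 0
  X=2: P(X=2) = 4/47, P(Y|X=2) = (1/4, 1/4, 1/4, 1/4) → H(Y|X=2) = 2.00000
  X=3: P(X=3) = 6/47, P(Y|X=3) = (1/6, 1/3, 1/6, 1/3) → H(Y|X=3) = 1.91830
H(Y|X) = (37/47)·1.90199 + (4/47)·2.00000 + (6/47)·1.91830 = 1.9124 bits

H(X,Y) = -Σ_{x,y} P(x,y) log₂ P(x,y). Per-cell terms -P(x,y)·log₂P(x,y):
  X=0: 0.37910, 0.49036, 0.37910, 0.52045
  X=1: 0.00000, 0.00000, 0.00000, 0.00000
  X=2: 0.11818, 0.11818, 0.11818, 0.11818
  X=3: 0.11818, 0.19381, 0.11818, 0.19381
  (cells with P = 0 contribute 0)
Sum of the 16 terms: H(X,Y) = 2.8657 bits

Chain rule check:
  H(X) + H(Y|X) = 0.9533 + 1.9124 = 2.8657 bits
  H(X,Y) = 2.8657 bits
✓ Chain rule verified.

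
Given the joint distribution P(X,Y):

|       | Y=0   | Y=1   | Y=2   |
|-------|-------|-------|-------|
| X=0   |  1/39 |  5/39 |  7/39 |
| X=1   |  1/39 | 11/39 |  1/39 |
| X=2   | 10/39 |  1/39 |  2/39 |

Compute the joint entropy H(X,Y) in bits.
2.6050 bits

H(X,Y) = -Σ_{x,y} P(x,y) log₂ P(x,y). Per-cell terms -P(x,y)·log₂P(x,y):
  X=0: 0.1355, 0.3799, 0.4448
  X=1: 0.1355, 0.5150, 0.1355
  X=2: 0.5035, 0.1355, 0.2198
Sum of the 9 terms: H(X,Y) = 2.6050 bits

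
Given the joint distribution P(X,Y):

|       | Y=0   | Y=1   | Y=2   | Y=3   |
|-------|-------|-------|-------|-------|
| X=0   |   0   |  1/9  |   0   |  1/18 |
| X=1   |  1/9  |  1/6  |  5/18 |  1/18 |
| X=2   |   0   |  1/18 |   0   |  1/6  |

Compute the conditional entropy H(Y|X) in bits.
1.4272 bits

H(Y|X) = H(X,Y) - H(X)

H(X,Y) = -Σ_{x,y} P(x,y) log₂ P(x,y). Per-cell terms -P(x,y)·log₂P(x,y):
  X=0: 0.0000, 0.3522, 0.0000, 0.2317
  X=1: 0.3522, 0.4308, 0.5133, 0.2317
  X=2: 0.0000, 0.2317, 0.0000, 0.4308
  (cells with P = 0 contribute 0)
Sum of the 12 terms: H(X,Y) = 2.7744 bits

Marginal of X (row sums):
  P(X=0) = 0 + 1/9 + 0 + 1/18 = 1/6
  P(X=1) = 1/9 + 1/6 + 5/18 + 1/18 = 11/18
  P(X=2) = 0 + 1/18 + 0 + 1/6 = 2/9
H(X) = -[(1/6)·log₂(1/6) + (11/18)·log₂(11/18) + (2/9)·log₂(2/9)]
  = 0.4308 + 0.4342 + 0.4822 = 1.3472 bits

H(Y|X) = H(X,Y) - H(X) = 2.7744 - 1.3472 = 1.4272 bits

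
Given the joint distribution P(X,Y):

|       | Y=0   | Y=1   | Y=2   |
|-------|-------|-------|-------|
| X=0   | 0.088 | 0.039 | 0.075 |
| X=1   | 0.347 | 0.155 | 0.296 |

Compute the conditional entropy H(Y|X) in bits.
1.5121 bits

H(Y|X) = H(X,Y) - H(X)

H(X,Y) = -Σ_{x,y} P(x,y) log₂ P(x,y). Per-cell terms -P(x,y)·log₂P(x,y):
  X=0: 0.30856, 0.18253, 0.28027
  X=1: 0.52987, 0.41690, 0.51987
Sum of the 6 terms: H(X,Y) = 2.2380 bits

Marginal of X (row sums):
  P(X=0) = 0.088 + 0.039 + 0.075 = 0.202
  P(X=1) = 0.347 + 0.155 + 0.296 = 0.798
H(X) = -[0.202·log₂(0.202) + 0.798·log₂(0.798)]
  = 0.46613 + 0.25978 = 0.7259 bits

H(Y|X) = H(X,Y) - H(X) = 2.2380 - 0.7259 = 1.5121 bits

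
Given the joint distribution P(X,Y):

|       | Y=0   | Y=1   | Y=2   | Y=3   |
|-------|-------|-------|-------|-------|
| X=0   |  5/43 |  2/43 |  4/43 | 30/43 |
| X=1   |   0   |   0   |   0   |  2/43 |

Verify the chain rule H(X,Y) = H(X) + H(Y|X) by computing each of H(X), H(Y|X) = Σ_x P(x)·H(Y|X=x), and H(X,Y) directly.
H(X) = 0.2714 bits, H(Y|X) = 1.1824 bits, H(X,Y) = 1.4538 bits

Marginal of X (row sums):
  P(X=0) = 5/43 + 2/43 + 4/43 + 30/43 = 41/43
  P(X=1) = 0 + 0 + 0 + 2/43 = 2/43
H(X) = -[(41/43)·log₂(41/43) + (2/43)·log₂(2/43)]
  = 0.06552 + 0.20587 = 0.2714 bits

H(Y|X) = Σ_x P(x)·H(Y|X=x):
  X=0: P(X=0) = 41/43, P(Y|X=0) = (5/41, 2/41, 4/41, 30/41) → H(Y|X=0) = 1.24008
  X=1: P(X=1) = 2/43, P(Y|X=1) = (0, 0, 0, 1) → H(Y|X=1) = 0.00000
H(Y|X) = (41/43)·1.24008 + (2/43)·0.00000 = 1.1824 bits

H(X,Y) = -Σ_{x,y} P(x,y) log₂ P(x,y). Per-cell terms -P(x,y)·log₂P(x,y):
  X=0: 0.36097, 0.20587, 0.31872, 0.36235
  X=1: 0.00000, 0.00000, 0.00000, 0.20587
  (cells with P = 0 contribute 0)
Sum of the 8 terms: H(X,Y) = 1.4538 bits

Chain rule check:
  H(X) + H(Y|X) = 0.2714 + 1.1824 = 1.4538 bits
  H(X,Y) = 1.4538 bits
✓ Chain rule verified.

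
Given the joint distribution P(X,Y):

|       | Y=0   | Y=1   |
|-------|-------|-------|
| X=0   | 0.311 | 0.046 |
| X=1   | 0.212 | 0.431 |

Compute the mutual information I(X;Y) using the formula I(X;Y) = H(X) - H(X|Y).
0.2125 bits

I(X;Y) = H(X) - H(X|Y)

Marginal of X (row sums):
  P(X=0) = 0.311 + 0.046 = 0.357
  P(X=1) = 0.212 + 0.431 = 0.643
H(X) = -[0.357·log₂(0.357) + 0.643·log₂(0.643)]
  = 0.530503 + 0.409661 = 0.94016 bits

Marginal of Y (column sums):
  P(Y=0) = 0.311 + 0.212 = 0.523
  P(Y=1) = 0.046 + 0.431 = 0.477
H(X|Y) = Σ_y P(y)·H(X|Y=y):
  Y=0: P(Y=0) = 0.523, P(X|Y=0) = (311/523, 212/523) → H(X|Y=0) = 0.973996
  Y=1: P(Y=1) = 0.477, P(X|Y=1) = (46/477, 431/477) → H(X|Y=1) = 0.457595
H(X|Y) = 0.523·0.973996 + 0.477·0.457595 = 0.72767 bits

I(X;Y) = H(X) - H(X|Y) = 0.94016 - 0.72767 = 0.2125 bits

Cross-check via I(X;Y) = H(X) + H(Y) - H(X,Y): computing H(Y) from the column sums and H(X,Y) from the 4 cells in the same way gives H(Y) = 0.99847 bits and H(X,Y) = 1.72615 bits, so
I(X;Y) = 0.94016 + 0.99847 - 1.72615 = 0.2125 bits ✓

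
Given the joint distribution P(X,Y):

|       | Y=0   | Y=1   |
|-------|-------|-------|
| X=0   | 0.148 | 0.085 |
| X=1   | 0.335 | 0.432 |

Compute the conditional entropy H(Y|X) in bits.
0.9787 bits

H(Y|X) = H(X,Y) - H(X)

H(X,Y) = -Σ_{x,y} P(x,y) log₂ P(x,y). Per-cell terms -P(x,y)·log₂P(x,y):
  X=0: 0.4079, 0.3023
  X=1: 0.5286, 0.5231
Sum of the 4 terms: H(X,Y) = 1.7619 bits

Marginal of X (row sums):
  P(X=0) = 0.148 + 0.085 = 0.233
  P(X=1) = 0.335 + 0.432 = 0.767
H(X) = -[0.233·log₂(0.233) + 0.767·log₂(0.767)]
  = 0.4897 + 0.2935 = 0.7832 bits

H(Y|X) = H(X,Y) - H(X) = 1.7619 - 0.7832 = 0.9787 bits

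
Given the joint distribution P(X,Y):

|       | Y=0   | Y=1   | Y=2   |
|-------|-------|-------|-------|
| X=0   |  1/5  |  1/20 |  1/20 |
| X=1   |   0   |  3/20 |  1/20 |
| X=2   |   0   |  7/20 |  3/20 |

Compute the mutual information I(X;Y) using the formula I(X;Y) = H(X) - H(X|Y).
0.4604 bits

I(X;Y) = H(X) - H(X|Y)

Marginal of X (row sums):
  P(X=0) = 1/5 + 1/20 + 1/20 = 3/10
  P(X=1) = 0 + 3/20 + 1/20 = 1/5
  P(X=2) = 0 + 7/20 + 3/20 = 1/2
H(X) = -[(3/10)·log₂(3/10) + (1/5)·log₂(1/5) + (1/2)·log₂(1/2)]
  = 0.5211 + 0.4644 + 0.5000 = 1.4855 bits

Marginal of Y (column sums):
  P(Y=0) = 1/5 + 0 + 0 = 1/5
  P(Y=1) = 1/20 + 3/20 + 7/20 = 11/20
  P(Y=2) = 1/20 + 1/20 + 3/20 = 1/4
H(X|Y) = Σ_y P(y)·H(X|Y=y):
  Y=0: P(Y=0) = 1/5, P(X|Y=0) = (1, 0, 0) → H(X|Y=0) = 0.0000
  Y=1: P(Y=1) = 11/20, P(X|Y=1) = (1/11, 3/11, 7/11) → H(X|Y=1) = 1.2407
  Y=2: P(Y=2) = 1/4, P(X|Y=2) = (1/5, 1/5, 3/5) → H(X|Y=2) = 1.3710
H(X|Y) = (1/5)·0.0000 + (11/20)·1.2407 + (1/4)·1.3710 = 1.0251 bits

I(X;Y) = H(X) - H(X|Y) = 1.4855 - 1.0251 = 0.4604 bits

Cross-check via I(X;Y) = H(X) + H(Y) - H(X,Y): computing H(Y) from the column sums and H(X,Y) from the 9 cells in the same way gives H(Y) = 1.4388 bits and H(X,Y) = 2.4639 bits, so
I(X;Y) = 1.4855 + 1.4388 - 2.4639 = 0.4604 bits ✓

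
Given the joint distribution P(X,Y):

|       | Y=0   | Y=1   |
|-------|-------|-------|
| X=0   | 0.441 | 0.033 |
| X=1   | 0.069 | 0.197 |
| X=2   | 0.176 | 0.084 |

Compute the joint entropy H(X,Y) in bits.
2.1524 bits

H(X,Y) = -Σ_{x,y} P(x,y) log₂ P(x,y). Per-cell terms -P(x,y)·log₂P(x,y):
  X=0: 0.520887, 0.162406
  X=1: 0.266151, 0.461715
  X=2: 0.441118, 0.300171
Sum of the 6 terms: H(X,Y) = 2.1524 bits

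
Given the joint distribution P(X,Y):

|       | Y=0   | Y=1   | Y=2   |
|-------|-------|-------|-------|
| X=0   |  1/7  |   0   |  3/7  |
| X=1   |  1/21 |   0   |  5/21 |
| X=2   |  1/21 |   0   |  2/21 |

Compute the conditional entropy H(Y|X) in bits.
0.7805 bits

H(Y|X) = H(X,Y) - H(X)

H(X,Y) = -Σ_{x,y} P(x,y) log₂ P(x,y). Per-cell terms -P(x,y)·log₂P(x,y):
  X=0: 0.40105, 0.00000, 0.52388
  X=1: 0.20916, 0.00000, 0.49295
  X=2: 0.20916, 0.00000, 0.32308
  (cells with P = 0 contribute 0)
Sum of the 9 terms: H(X,Y) = 2.1593 bits

Marginal of X (row sums):
  P(X=0) = 1/7 + 0 + 3/7 = 4/7
  P(X=1) = 1/21 + 0 + 5/21 = 2/7
  P(X=2) = 1/21 + 0 + 2/21 = 1/7
H(X) = -[(4/7)·log₂(4/7) + (2/7)·log₂(2/7) + (1/7)·log₂(1/7)]
  = 0.46135 + 0.51639 + 0.40105 = 1.3788 bits

H(Y|X) = H(X,Y) - H(X) = 2.1593 - 1.3788 = 0.7805 bits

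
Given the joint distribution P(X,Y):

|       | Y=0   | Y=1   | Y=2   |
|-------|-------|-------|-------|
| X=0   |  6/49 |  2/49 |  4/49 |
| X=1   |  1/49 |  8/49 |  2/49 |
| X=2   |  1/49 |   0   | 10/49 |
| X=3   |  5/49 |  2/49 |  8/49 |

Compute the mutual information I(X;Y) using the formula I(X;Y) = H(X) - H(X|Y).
0.3789 bits

I(X;Y) = H(X) - H(X|Y)

Marginal of X (row sums):
  P(X=0) = 6/49 + 2/49 + 4/49 = 12/49
  P(X=1) = 1/49 + 8/49 + 2/49 = 11/49
  P(X=2) = 1/49 + 0 + 10/49 = 11/49
  P(X=3) = 5/49 + 2/49 + 8/49 = 15/49
H(X) = -[(12/49)·log₂(12/49) + (11/49)·log₂(11/49) + (11/49)·log₂(11/49) + (15/49)·log₂(15/49)]
  = 0.49708 + 0.48384 + 0.48384 + 0.52280 = 1.9876 bits

Marginal of Y (column sums):
  P(Y=0) = 6/49 + 1/49 + 1/49 + 5/49 = 13/49
  P(Y=1) = 2/49 + 8/49 + 0 + 2/49 = 12/49
  P(Y=2) = 4/49 + 2/49 + 10/49 + 8/49 = 24/49
H(X|Y) = Σ_y P(y)·H(X|Y=y):
  Y=0: P(Y=0) = 13/49, P(X|Y=0) = (6/13, 1/13, 1/13, 5/13) → H(X|Y=0) = 1.61433
  Y=1: P(Y=1) = 12/49, P(X|Y=1) = (1/6, 2/3, 0, 1/6) → H(X|Y=1) = 1.25163
  Y=2: P(Y=2) = 24/49, P(X|Y=2) = (1/6, 1/12, 5/12, 1/3) → H(X|Y=2) = 1.78416
H(X|Y) = (13/49)·1.61433 + (12/49)·1.25163 + (24/49)·1.78416 = 1.6087 bits

I(X;Y) = H(X) - H(X|Y) = 1.9876 - 1.6087 = 0.3789 bits

Cross-check via I(X;Y) = H(X) + H(Y) - H(X,Y): computing H(Y) from the column sums and H(X,Y) from the 12 cells in the same way gives H(Y) = 1.5093 bits and H(X,Y) = 3.1180 bits, so
I(X;Y) = 1.9876 + 1.5093 - 3.1180 = 0.3789 bits ✓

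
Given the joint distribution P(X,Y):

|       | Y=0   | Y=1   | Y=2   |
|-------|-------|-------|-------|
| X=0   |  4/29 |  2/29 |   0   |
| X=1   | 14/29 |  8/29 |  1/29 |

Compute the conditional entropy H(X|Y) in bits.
0.7233 bits

H(X|Y) = H(X,Y) - H(Y)

H(X,Y) = -Σ_{x,y} P(x,y) log₂ P(x,y). Per-cell terms -P(x,y)·log₂P(x,y):
  X=0: 0.394204, 0.266068, 0.000000
  X=1: 0.507199, 0.512546, 0.167517
  (cells with P = 0 contribute 0)
Sum of the 6 terms: H(X,Y) = 1.84753 bits

Marginal of Y (column sums):
  P(Y=0) = 4/29 + 14/29 = 18/29
  P(Y=1) = 2/29 + 8/29 = 10/29
  P(Y=2) = 0 + 1/29 = 1/29
H(Y) = -[(18/29)·log₂(18/29) + (10/29)·log₂(10/29) + (1/29)·log₂(1/29)]
  = 0.427069 + 0.529673 + 0.167517 = 1.12426 bits

H(X|Y) = H(X,Y) - H(Y) = 1.84753 - 1.12426 = 0.7233 bits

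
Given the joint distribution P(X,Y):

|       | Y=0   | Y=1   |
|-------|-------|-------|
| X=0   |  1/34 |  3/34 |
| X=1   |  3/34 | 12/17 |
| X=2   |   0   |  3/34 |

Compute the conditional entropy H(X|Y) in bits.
0.9089 bits

H(X|Y) = H(X,Y) - H(Y)

H(X,Y) = -Σ_{x,y} P(x,y) log₂ P(x,y). Per-cell terms -P(x,y)·log₂P(x,y):
  X=0: 0.14963, 0.30904
  X=1: 0.30904, 0.35471
  X=2: 0.00000, 0.30904
  (cells with P = 0 contribute 0)
Sum of the 6 terms: H(X,Y) = 1.4315 bits

Marginal of Y (column sums):
  P(Y=0) = 1/34 + 3/34 + 0 = 2/17
  P(Y=1) = 3/34 + 12/17 + 3/34 = 15/17
H(Y) = -[(2/17)·log₂(2/17) + (15/17)·log₂(15/17)]
  = 0.36323 + 0.15933 = 0.5226 bits

H(X|Y) = H(X,Y) - H(Y) = 1.4315 - 0.5226 = 0.9089 bits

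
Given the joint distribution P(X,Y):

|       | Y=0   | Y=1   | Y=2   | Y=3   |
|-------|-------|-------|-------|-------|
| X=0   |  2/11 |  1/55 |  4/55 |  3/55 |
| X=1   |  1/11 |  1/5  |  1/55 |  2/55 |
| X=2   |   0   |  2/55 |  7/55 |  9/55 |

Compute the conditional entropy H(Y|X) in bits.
1.5093 bits

H(Y|X) = H(X,Y) - H(X)

H(X,Y) = -Σ_{x,y} P(x,y) log₂ P(x,y). Per-cell terms -P(x,y)·log₂P(x,y):
  X=0: 0.4472, 0.1051, 0.2750, 0.2289
  X=1: 0.3145, 0.4644, 0.1051, 0.1739
  X=2: 0.0000, 0.1739, 0.3785, 0.4273
  (cells with P = 0 contribute 0)
Sum of the 12 terms: H(X,Y) = 3.0938 bits

Marginal of X (row sums):
  P(X=0) = 2/11 + 1/55 + 4/55 + 3/55 = 18/55
  P(X=1) = 1/11 + 1/5 + 1/55 + 2/55 = 19/55
  P(X=2) = 0 + 2/55 + 7/55 + 9/55 = 18/55
H(X) = -[(18/55)·log₂(18/55) + (19/55)·log₂(19/55) + (18/55)·log₂(18/55)]
  = 0.5274 + 0.5297 + 0.5274 = 1.5845 bits

H(Y|X) = H(X,Y) - H(X) = 3.0938 - 1.5845 = 1.5093 bits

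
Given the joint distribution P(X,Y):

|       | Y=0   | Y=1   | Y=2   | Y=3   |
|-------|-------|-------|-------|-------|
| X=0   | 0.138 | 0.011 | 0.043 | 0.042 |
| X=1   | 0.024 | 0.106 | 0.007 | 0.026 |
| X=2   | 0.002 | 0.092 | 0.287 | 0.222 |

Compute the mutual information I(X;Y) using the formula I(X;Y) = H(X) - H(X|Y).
0.4574 bits

I(X;Y) = H(X) - H(X|Y)

Marginal of X (row sums):
  P(X=0) = 0.138 + 0.011 + 0.043 + 0.042 = 0.234
  P(X=1) = 0.024 + 0.106 + 0.007 + 0.026 = 0.163
  P(X=2) = 0.002 + 0.092 + 0.287 + 0.222 = 0.603
H(X) = -[0.234·log₂(0.234) + 0.163·log₂(0.163) + 0.603·log₂(0.603)]
  = 0.49033 + 0.42658 + 0.44005 = 1.35696 bits

Marginal of Y (column sums):
  P(Y=0) = 0.138 + 0.024 + 0.002 = 0.164
  P(Y=1) = 0.011 + 0.106 + 0.092 = 0.209
  P(Y=2) = 0.043 + 0.007 + 0.287 = 0.337
  P(Y=3) = 0.042 + 0.026 + 0.222 = 0.290
H(X|Y) = Σ_y P(y)·H(X|Y=y):
  Y=0: P(Y=0) = 0.164, P(X|Y=0) = (69/82, 6/41, 1/82) → H(X|Y=0) = 0.69282
  Y=1: P(Y=1) = 0.209, P(X|Y=1) = (1/19, 106/209, 92/209) → H(X|Y=1) = 1.24142
  Y=2: P(Y=2) = 0.337, P(X|Y=2) = (43/337, 7/337, 287/337) → H(X|Y=2) = 0.69242
  Y=3: P(Y=3) = 0.290, P(X|Y=3) = (21/145, 13/145, 111/145) → H(X|Y=3) = 1.01077
H(X|Y) = 0.164·0.69282 + 0.209·1.24142 + 0.337·0.69242 + 0.290·1.01077 = 0.89955 bits

I(X;Y) = H(X) - H(X|Y) = 1.35696 - 0.89955 = 0.4574 bits

Cross-check via I(X;Y) = H(X) + H(Y) - H(X,Y): computing H(Y) from the column sums and H(X,Y) from the 12 cells in the same way gives H(Y) = 1.94648 bits and H(X,Y) = 2.84603 bits, so
I(X;Y) = 1.35696 + 1.94648 - 2.84603 = 0.4574 bits ✓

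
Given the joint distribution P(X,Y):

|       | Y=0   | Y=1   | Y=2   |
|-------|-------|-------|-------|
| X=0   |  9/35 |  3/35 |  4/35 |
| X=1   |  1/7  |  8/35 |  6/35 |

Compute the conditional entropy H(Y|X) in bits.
1.4945 bits

H(Y|X) = H(X,Y) - H(X)

H(X,Y) = -Σ_{x,y} P(x,y) log₂ P(x,y). Per-cell terms -P(x,y)·log₂P(x,y):
  X=0: 0.5038, 0.3038, 0.3576
  X=1: 0.4011, 0.4867, 0.4362
Sum of the 6 terms: H(X,Y) = 2.4892 bits

Marginal of X (row sums):
  P(X=0) = 9/35 + 3/35 + 4/35 = 16/35
  P(X=1) = 1/7 + 8/35 + 6/35 = 19/35
H(X) = -[(16/35)·log₂(16/35) + (19/35)·log₂(19/35)]
  = 0.5162 + 0.4785 = 0.9947 bits

H(Y|X) = H(X,Y) - H(X) = 2.4892 - 0.9947 = 1.4945 bits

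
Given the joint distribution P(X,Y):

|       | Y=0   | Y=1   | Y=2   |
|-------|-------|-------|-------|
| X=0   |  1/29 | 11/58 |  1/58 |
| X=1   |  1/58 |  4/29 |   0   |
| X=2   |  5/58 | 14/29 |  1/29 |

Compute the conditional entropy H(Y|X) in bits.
0.8463 bits

H(Y|X) = H(X,Y) - H(X)

H(X,Y) = -Σ_{x,y} P(x,y) log₂ P(x,y). Per-cell terms -P(x,y)·log₂P(x,y):
  X=0: 0.1675166, 0.4548973, 0.1009997
  X=1: 0.1009997, 0.3942043, 0.0000000
  X=2: 0.3048321, 0.5071988, 0.1675166
  (cells with P = 0 contribute 0)
Sum of the 9 terms: H(X,Y) = 2.198165 bits

Marginal of X (row sums):
  P(X=0) = 1/29 + 11/58 + 1/58 = 7/29
  P(X=1) = 1/58 + 4/29 + 0 = 9/58
  P(X=2) = 5/58 + 14/29 + 1/29 = 35/58
H(X) = -[(7/29)·log₂(7/29) + (9/58)·log₂(9/58) + (35/58)·log₂(35/58)]
  = 0.4949787 + 0.4171121 + 0.4397315 = 1.351822 bits

H(Y|X) = H(X,Y) - H(X) = 2.198165 - 1.351822 = 0.8463 bits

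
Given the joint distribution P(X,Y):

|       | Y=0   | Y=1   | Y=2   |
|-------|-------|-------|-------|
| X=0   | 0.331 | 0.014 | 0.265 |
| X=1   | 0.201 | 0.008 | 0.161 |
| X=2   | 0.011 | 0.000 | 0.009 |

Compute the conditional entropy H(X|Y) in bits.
1.0779 bits

H(X|Y) = H(X,Y) - H(Y)

H(X,Y) = -Σ_{x,y} P(x,y) log₂ P(x,y). Per-cell terms -P(x,y)·log₂P(x,y):
  X=0: 0.52798, 0.08622, 0.50772
  X=1: 0.46526, 0.05573, 0.42421
  X=2: 0.07157, 0.00000, 0.06116
  (cells with P = 0 contribute 0)
Sum of the 9 terms: H(X,Y) = 2.19985 bits

Marginal of Y (column sums):
  P(Y=0) = 0.331 + 0.201 + 0.011 = 0.543
  P(Y=1) = 0.014 + 0.008 + 0.000 = 0.022
  P(Y=2) = 0.265 + 0.161 + 0.009 = 0.435
H(Y) = -[0.543·log₂(0.543) + 0.022·log₂(0.022) + 0.435·log₂(0.435)]
  = 0.47837 + 0.12114 + 0.52240 = 1.12191 bits

H(X|Y) = H(X,Y) - H(Y) = 2.19985 - 1.12191 = 1.0779 bits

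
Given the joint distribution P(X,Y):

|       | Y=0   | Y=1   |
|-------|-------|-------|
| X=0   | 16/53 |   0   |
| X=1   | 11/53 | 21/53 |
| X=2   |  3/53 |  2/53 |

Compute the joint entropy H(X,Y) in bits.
1.9346 bits

H(X,Y) = -Σ_{x,y} P(x,y) log₂ P(x,y). Per-cell terms -P(x,y)·log₂P(x,y):
  X=0: 0.52164, 0.00000
  X=1: 0.47082, 0.52920
  X=2: 0.23451, 0.17841
  (cells with P = 0 contribute 0)
Sum of the 6 terms: H(X,Y) = 1.9346 bits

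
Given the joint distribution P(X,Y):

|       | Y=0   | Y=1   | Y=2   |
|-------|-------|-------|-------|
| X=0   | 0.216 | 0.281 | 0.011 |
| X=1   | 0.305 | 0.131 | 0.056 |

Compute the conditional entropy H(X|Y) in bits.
0.9248 bits

H(X|Y) = H(X,Y) - H(Y)

H(X,Y) = -Σ_{x,y} P(x,y) log₂ P(x,y). Per-cell terms -P(x,y)·log₂P(x,y):
  X=0: 0.47755, 0.51461, 0.07157
  X=1: 0.52250, 0.38414, 0.23287
Sum of the 6 terms: H(X,Y) = 2.2032 bits

Marginal of Y (column sums):
  P(Y=0) = 0.216 + 0.305 = 0.521
  P(Y=1) = 0.281 + 0.131 = 0.412
  P(Y=2) = 0.011 + 0.056 = 0.067
H(Y) = -[0.521·log₂(0.521) + 0.412·log₂(0.412) + 0.067·log₂(0.067)]
  = 0.49008 + 0.52706 + 0.26128 = 1.2784 bits

H(X|Y) = H(X,Y) - H(Y) = 2.2032 - 1.2784 = 0.9248 bits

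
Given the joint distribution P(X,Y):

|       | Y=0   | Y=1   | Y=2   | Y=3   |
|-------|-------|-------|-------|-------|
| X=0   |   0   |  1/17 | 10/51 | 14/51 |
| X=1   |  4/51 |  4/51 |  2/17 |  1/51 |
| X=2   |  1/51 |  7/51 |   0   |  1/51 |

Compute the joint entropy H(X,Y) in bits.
2.8795 bits

H(X,Y) = -Σ_{x,y} P(x,y) log₂ P(x,y). Per-cell terms -P(x,y)·log₂P(x,y):
  X=0: 0.00000, 0.24044, 0.46088, 0.51198
  X=1: 0.28803, 0.28803, 0.36323, 0.11122
  X=2: 0.11122, 0.39324, 0.00000, 0.11122
  (cells with P = 0 contribute 0)
Sum of the 12 terms: H(X,Y) = 2.8795 bits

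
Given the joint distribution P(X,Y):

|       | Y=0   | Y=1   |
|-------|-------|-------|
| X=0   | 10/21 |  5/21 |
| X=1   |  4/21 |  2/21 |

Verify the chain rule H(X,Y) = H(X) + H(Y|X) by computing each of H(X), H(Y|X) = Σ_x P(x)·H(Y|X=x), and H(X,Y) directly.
H(X) = 0.8631 bits, H(Y|X) = 0.9183 bits, H(X,Y) = 1.7814 bits

Marginal of X (row sums):
  P(X=0) = 10/21 + 5/21 = 5/7
  P(X=1) = 4/21 + 2/21 = 2/7
H(X) = -[(5/7)·log₂(5/7) + (2/7)·log₂(2/7)]
  = 0.3467 + 0.5164 = 0.8631 bits

H(Y|X) = Σ_x P(x)·H(Y|X=x):
  X=0: P(X=0) = 5/7, P(Y|X=0) = (2/3, 1/3) → H(Y|X=0) = 0.9183
  X=1: P(X=1) = 2/7, P(Y|X=1) = (2/3, 1/3) → H(Y|X=1) = 0.9183
H(Y|X) = (5/7)·0.9183 + (2/7)·0.9183 = 0.9183 bits

H(X,Y) = -Σ_{x,y} P(x,y) log₂ P(x,y). Per-cell terms -P(x,y)·log₂P(x,y):
  X=0: 0.5097, 0.4929
  X=1: 0.4557, 0.3231
Sum of the 4 terms: H(X,Y) = 1.7814 bits

Chain rule check:
  H(X) + H(Y|X) = 0.8631 + 0.9183 = 1.7814 bits
  H(X,Y) = 1.7814 bits
✓ Chain rule verified.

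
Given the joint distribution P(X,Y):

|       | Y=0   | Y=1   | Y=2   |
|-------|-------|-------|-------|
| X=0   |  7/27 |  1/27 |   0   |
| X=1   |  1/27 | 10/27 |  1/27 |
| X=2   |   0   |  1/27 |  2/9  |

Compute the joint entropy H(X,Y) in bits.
2.2223 bits

H(X,Y) = -Σ_{x,y} P(x,y) log₂ P(x,y). Per-cell terms -P(x,y)·log₂P(x,y):
  X=0: 0.50492, 0.17611, 0.00000
  X=1: 0.17611, 0.53073, 0.17611
  X=2: 0.00000, 0.17611, 0.48221
  (cells with P = 0 contribute 0)
Sum of the 9 terms: H(X,Y) = 2.2223 bits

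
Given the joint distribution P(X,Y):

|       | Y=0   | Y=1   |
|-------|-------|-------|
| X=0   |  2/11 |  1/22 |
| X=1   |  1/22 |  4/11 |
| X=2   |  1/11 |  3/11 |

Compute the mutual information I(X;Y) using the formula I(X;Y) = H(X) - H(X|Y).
0.2374 bits

I(X;Y) = H(X) - H(X|Y)

Marginal of X (row sums):
  P(X=0) = 2/11 + 1/22 = 5/22
  P(X=1) = 1/22 + 4/11 = 9/22
  P(X=2) = 1/11 + 3/11 = 4/11
H(X) = -[(5/22)·log₂(5/22) + (9/22)·log₂(9/22) + (4/11)·log₂(4/11)]
  = 0.4858 + 0.5275 + 0.5307 = 1.5440 bits

Marginal of Y (column sums):
  P(Y=0) = 2/11 + 1/22 + 1/11 = 7/22
  P(Y=1) = 1/22 + 4/11 + 3/11 = 15/22
H(X|Y) = Σ_y P(y)·H(X|Y=y):
  Y=0: P(Y=0) = 7/22, P(X|Y=0) = (4/7, 1/7, 2/7) → H(X|Y=0) = 1.3788
  Y=1: P(Y=1) = 15/22, P(X|Y=1) = (1/15, 8/15, 2/5) → H(X|Y=1) = 1.2729
H(X|Y) = (7/22)·1.3788 + (15/22)·1.2729 = 1.3066 bits

I(X;Y) = H(X) - H(X|Y) = 1.5440 - 1.3066 = 0.2374 bits

Cross-check via I(X;Y) = H(X) + H(Y) - H(X,Y): computing H(Y) from the column sums and H(X,Y) from the 6 cells in the same way gives H(Y) = 0.9024 bits and H(X,Y) = 2.2090 bits, so
I(X;Y) = 1.5440 + 0.9024 - 2.2090 = 0.2374 bits ✓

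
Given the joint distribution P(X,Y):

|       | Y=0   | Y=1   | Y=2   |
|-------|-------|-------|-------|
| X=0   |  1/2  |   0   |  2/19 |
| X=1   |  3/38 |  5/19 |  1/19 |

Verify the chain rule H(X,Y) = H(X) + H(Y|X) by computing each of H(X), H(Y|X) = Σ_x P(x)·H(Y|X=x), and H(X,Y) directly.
H(X) = 0.9678 bits, H(Y|X) = 0.8937 bits, H(X,Y) = 1.8615 bits

Marginal of X (row sums):
  P(X=0) = 1/2 + 0 + 2/19 = 23/38
  P(X=1) = 3/38 + 5/19 + 1/19 = 15/38
H(X) = -[(23/38)·log₂(23/38) + (15/38)·log₂(15/38)]
  = 0.4384 + 0.5294 = 0.9678 bits

H(Y|X) = Σ_x P(x)·H(Y|X=x):
  X=0: P(X=0) = 23/38, P(Y|X=0) = (19/23, 0, 4/23) → H(Y|X=0) = 0.6666
  X=1: P(X=1) = 15/38, P(Y|X=1) = (1/5, 2/3, 2/15) → H(Y|X=1) = 1.2419
H(Y|X) = (23/38)·0.6666 + (15/38)·1.2419 = 0.8937 bits

H(X,Y) = -Σ_{x,y} P(x,y) log₂ P(x,y). Per-cell terms -P(x,y)·log₂P(x,y):
  X=0: 0.5000, 0.0000, 0.3419
  X=1: 0.2892, 0.5068, 0.2236
  (cells with P = 0 contribute 0)
Sum of the 6 terms: H(X,Y) = 1.8615 bits

Chain rule check:
  H(X) + H(Y|X) = 0.9678 + 0.8937 = 1.8615 bits
  H(X,Y) = 1.8615 bits
✓ Chain rule verified.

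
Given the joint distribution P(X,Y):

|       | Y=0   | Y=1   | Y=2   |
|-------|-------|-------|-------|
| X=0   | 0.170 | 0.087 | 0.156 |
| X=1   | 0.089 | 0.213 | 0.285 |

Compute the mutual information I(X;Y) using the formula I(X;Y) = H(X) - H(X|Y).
0.0636 bits

I(X;Y) = H(X) - H(X|Y)

Marginal of X (row sums):
  P(X=0) = 0.170 + 0.087 + 0.156 = 0.413
  P(X=1) = 0.089 + 0.213 + 0.285 = 0.587
H(X) = -[0.413·log₂(0.413) + 0.587·log₂(0.587)]
  = 0.5269 + 0.4511 = 0.9780 bits

Marginal of Y (column sums):
  P(Y=0) = 0.170 + 0.089 = 0.259
  P(Y=1) = 0.087 + 0.213 = 0.300
  P(Y=2) = 0.156 + 0.285 = 0.441
H(X|Y) = Σ_y P(y)·H(X|Y=y):
  Y=0: P(Y=0) = 0.259, P(X|Y=0) = (170/259, 89/259) → H(X|Y=0) = 0.9282
  Y=1: P(Y=1) = 0.300, P(X|Y=1) = (29/100, 71/100) → H(X|Y=1) = 0.8687
  Y=2: P(Y=2) = 0.441, P(X|Y=2) = (52/147, 95/147) → H(X|Y=2) = 0.9374
H(X|Y) = 0.259·0.9282 + 0.300·0.8687 + 0.441·0.9374 = 0.9144 bits

I(X;Y) = H(X) - H(X|Y) = 0.9780 - 0.9144 = 0.0636 bits

Cross-check via I(X;Y) = H(X) + H(Y) - H(X,Y): computing H(Y) from the column sums and H(X,Y) from the 6 cells in the same way gives H(Y) = 1.5468 bits and H(X,Y) = 2.4612 bits, so
I(X;Y) = 0.9780 + 1.5468 - 2.4612 = 0.0636 bits ✓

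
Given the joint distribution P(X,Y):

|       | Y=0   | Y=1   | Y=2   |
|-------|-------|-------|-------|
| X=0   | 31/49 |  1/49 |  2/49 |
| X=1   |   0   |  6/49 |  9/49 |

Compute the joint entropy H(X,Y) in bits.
1.5408 bits

H(X,Y) = -Σ_{x,y} P(x,y) log₂ P(x,y). Per-cell terms -P(x,y)·log₂P(x,y):
  X=0: 0.417876, 0.114586, 0.188356
  X=1: 0.000000, 0.370989, 0.449042
  (cells with P = 0 contribute 0)
Sum of the 6 terms: H(X,Y) = 1.5408 bits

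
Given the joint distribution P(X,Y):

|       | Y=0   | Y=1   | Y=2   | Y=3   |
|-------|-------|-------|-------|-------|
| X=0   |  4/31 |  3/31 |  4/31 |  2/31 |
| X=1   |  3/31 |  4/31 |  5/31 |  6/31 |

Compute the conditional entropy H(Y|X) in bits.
1.9527 bits

H(Y|X) = H(X,Y) - H(X)

H(X,Y) = -Σ_{x,y} P(x,y) log₂ P(x,y). Per-cell terms -P(x,y)·log₂P(x,y):
  X=0: 0.381187, 0.326055, 0.381187, 0.255109
  X=1: 0.326055, 0.381187, 0.424559, 0.458561
Sum of the 8 terms: H(X,Y) = 2.933900 bits

Marginal of X (row sums):
  P(X=0) = 4/31 + 3/31 + 4/31 + 2/31 = 13/31
  P(X=1) = 3/31 + 4/31 + 5/31 + 6/31 = 18/31
H(X) = -[(13/31)·log₂(13/31) + (18/31)·log₂(18/31)]
  = 0.525769 + 0.455383 = 0.981152 bits

H(Y|X) = H(X,Y) - H(X) = 2.933900 - 0.981152 = 1.9527 bits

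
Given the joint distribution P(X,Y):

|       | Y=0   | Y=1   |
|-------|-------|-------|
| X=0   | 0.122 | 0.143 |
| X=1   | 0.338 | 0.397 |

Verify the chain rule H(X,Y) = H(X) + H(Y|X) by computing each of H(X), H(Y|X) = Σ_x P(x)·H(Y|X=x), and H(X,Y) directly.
H(X) = 0.8342 bits, H(Y|X) = 0.9954 bits, H(X,Y) = 1.8296 bits

Marginal of X (row sums):
  P(X=0) = 0.122 + 0.143 = 0.265
  P(X=1) = 0.338 + 0.397 = 0.735
H(X) = -[0.265·log₂(0.265) + 0.735·log₂(0.735)]
  = 0.50772 + 0.32648 = 0.8342 bits

H(Y|X) = Σ_x P(x)·H(Y|X=x):
  X=0: P(X=0) = 0.265, P(Y|X=0) = (122/265, 143/265) → H(Y|X=0) = 0.99547
  X=1: P(X=1) = 0.735, P(Y|X=1) = (338/735, 397/735) → H(Y|X=1) = 0.99535
H(Y|X) = 0.265·0.99547 + 0.735·0.99535 = 0.9954 bits

H(X,Y) = -Σ_{x,y} P(x,y) log₂ P(x,y). Per-cell terms -P(x,y)·log₂P(x,y):
  X=0: 0.37028, 0.40125
  X=1: 0.52894, 0.52912
Sum of the 4 terms: H(X,Y) = 1.8296 bits

Chain rule check:
  H(X) + H(Y|X) = 0.8342 + 0.9954 = 1.8296 bits
  H(X,Y) = 1.8296 bits
✓ Chain rule verified.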